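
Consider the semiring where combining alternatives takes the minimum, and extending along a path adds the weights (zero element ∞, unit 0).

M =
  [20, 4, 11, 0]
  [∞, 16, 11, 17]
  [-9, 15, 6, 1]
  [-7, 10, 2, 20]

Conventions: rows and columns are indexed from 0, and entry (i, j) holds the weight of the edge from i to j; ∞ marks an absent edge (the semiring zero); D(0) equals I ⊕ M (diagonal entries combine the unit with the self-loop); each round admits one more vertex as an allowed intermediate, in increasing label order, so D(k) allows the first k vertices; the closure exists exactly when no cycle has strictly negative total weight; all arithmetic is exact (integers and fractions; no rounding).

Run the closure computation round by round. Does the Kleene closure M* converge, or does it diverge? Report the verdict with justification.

D(0):
  [0, 4, 11, 0]
  [∞, 0, 11, 17]
  [-9, 15, 0, 1]
  [-7, 10, 2, 0]
Detection: at round 1, diagonal entry (3, 3) turns strictly negative.
Key observation: the cycle 3->0->3 has total weight (-7) + 0, which is strictly negative.
Answer: DIVERGES — negative cycle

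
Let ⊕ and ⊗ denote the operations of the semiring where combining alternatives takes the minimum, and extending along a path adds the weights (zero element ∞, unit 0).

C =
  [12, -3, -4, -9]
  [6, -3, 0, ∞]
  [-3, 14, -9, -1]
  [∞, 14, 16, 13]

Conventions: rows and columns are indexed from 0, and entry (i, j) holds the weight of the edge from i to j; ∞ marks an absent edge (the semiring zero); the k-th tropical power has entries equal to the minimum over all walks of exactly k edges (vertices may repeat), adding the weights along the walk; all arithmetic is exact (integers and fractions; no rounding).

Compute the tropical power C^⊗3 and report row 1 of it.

C^⊗2:
  [-7, -6, -13, -5]
  [-3, -6, -9, -3]
  [-12, -6, -18, -12]
  [13, 11, 7, 15]
C^⊗3:
  [-16, -10, -22, -16]
  [-12, -9, -18, -12]
  [-21, -15, -27, -21]
  [4, 8, -2, 4]
Answer: row 1 of C^⊗3 = [-12, -9, -18, -12]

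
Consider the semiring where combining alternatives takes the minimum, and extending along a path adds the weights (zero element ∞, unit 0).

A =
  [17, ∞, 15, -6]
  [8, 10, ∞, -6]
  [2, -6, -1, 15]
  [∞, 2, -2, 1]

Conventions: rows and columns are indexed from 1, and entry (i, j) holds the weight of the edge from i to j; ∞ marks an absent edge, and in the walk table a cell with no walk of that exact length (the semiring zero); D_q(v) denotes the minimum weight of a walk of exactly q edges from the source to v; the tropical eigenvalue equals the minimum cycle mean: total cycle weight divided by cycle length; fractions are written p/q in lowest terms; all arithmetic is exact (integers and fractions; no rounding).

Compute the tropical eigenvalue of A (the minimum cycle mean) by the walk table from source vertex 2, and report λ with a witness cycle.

q=0: [∞, 0, ∞, ∞]
q=1: [8, 10, ∞, -6]
q=2: [18, -4, -8, -5]
q=3: [-6, -14, -9, -10]
q=4: [-7, -15, -12, -20]
Optimal cycle mean attained by: cycle 2->4->3->2, total (-6) + (-2) + (-6), length 3.
Answer: λ = -14/3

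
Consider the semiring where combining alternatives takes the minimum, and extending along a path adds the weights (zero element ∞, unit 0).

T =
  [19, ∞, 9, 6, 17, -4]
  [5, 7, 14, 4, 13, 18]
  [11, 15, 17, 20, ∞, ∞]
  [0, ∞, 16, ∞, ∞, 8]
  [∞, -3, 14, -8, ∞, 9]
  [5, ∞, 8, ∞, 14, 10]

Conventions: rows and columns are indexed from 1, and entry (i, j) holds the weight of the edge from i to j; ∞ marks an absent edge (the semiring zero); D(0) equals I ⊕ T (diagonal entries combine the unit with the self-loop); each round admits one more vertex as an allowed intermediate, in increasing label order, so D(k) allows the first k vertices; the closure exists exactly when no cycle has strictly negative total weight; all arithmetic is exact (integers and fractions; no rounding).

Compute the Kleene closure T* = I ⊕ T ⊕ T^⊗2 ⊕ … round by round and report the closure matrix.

D(0):
  [0, ∞, 9, 6, 17, -4]
  [5, 0, 14, 4, 13, 18]
  [11, 15, 0, 20, ∞, ∞]
  [0, ∞, 16, 0, ∞, 8]
  [∞, -3, 14, -8, 0, 9]
  [5, ∞, 8, ∞, 14, 0]
D(1):
  [0, ∞, 9, 6, 17, -4]
  [5, 0, 14, 4, 13, 1]
  [11, 15, 0, 17, 28, 7]
  [0, ∞, 9, 0, 17, -4]
  [∞, -3, 14, -8, 0, 9]
  [5, ∞, 8, 11, 14, 0]
D(2):
  [0, ∞, 9, 6, 17, -4]
  [5, 0, 14, 4, 13, 1]
  [11, 15, 0, 17, 28, 7]
  [0, ∞, 9, 0, 17, -4]
  [2, -3, 11, -8, 0, -2]
  [5, ∞, 8, 11, 14, 0]
D(3):
  [0, 24, 9, 6, 17, -4]
  [5, 0, 14, 4, 13, 1]
  [11, 15, 0, 17, 28, 7]
  [0, 24, 9, 0, 17, -4]
  [2, -3, 11, -8, 0, -2]
  [5, 23, 8, 11, 14, 0]
D(4):
  [0, 24, 9, 6, 17, -4]
  [4, 0, 13, 4, 13, 0]
  [11, 15, 0, 17, 28, 7]
  [0, 24, 9, 0, 17, -4]
  [-8, -3, 1, -8, 0, -12]
  [5, 23, 8, 11, 14, 0]
D(5):
  [0, 14, 9, 6, 17, -4]
  [4, 0, 13, 4, 13, 0]
  [11, 15, 0, 17, 28, 7]
  [0, 14, 9, 0, 17, -4]
  [-8, -3, 1, -8, 0, -12]
  [5, 11, 8, 6, 14, 0]
D(6):
  [0, 7, 4, 2, 10, -4]
  [4, 0, 8, 4, 13, 0]
  [11, 15, 0, 13, 21, 7]
  [0, 7, 4, 0, 10, -4]
  [-8, -3, -4, -8, 0, -12]
  [5, 11, 8, 6, 14, 0]
Answer: T* = [[0, 7, 4, 2, 10, -4], [4, 0, 8, 4, 13, 0], [11, 15, 0, 13, 21, 7], [0, 7, 4, 0, 10, -4], [-8, -3, -4, -8, 0, -12], [5, 11, 8, 6, 14, 0]]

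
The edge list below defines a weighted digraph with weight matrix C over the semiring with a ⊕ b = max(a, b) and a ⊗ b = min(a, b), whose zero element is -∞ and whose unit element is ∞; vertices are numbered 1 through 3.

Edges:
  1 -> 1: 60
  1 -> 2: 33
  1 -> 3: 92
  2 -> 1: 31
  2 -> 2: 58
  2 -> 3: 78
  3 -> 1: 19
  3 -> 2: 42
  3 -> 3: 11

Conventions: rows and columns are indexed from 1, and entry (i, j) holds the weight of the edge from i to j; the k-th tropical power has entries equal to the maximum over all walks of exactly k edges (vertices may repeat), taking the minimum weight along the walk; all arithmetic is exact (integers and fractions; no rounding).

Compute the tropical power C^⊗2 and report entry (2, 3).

C^⊗2:
  [60, 42, 60]
  [31, 58, 58]
  [31, 42, 42]
Key observation: the optimum is the walk 2->2->3, with weight 58 min 78 = 58.
Optimal value attained by: walk 2->2->3.
Answer: (C^⊗2)[2][3] = 58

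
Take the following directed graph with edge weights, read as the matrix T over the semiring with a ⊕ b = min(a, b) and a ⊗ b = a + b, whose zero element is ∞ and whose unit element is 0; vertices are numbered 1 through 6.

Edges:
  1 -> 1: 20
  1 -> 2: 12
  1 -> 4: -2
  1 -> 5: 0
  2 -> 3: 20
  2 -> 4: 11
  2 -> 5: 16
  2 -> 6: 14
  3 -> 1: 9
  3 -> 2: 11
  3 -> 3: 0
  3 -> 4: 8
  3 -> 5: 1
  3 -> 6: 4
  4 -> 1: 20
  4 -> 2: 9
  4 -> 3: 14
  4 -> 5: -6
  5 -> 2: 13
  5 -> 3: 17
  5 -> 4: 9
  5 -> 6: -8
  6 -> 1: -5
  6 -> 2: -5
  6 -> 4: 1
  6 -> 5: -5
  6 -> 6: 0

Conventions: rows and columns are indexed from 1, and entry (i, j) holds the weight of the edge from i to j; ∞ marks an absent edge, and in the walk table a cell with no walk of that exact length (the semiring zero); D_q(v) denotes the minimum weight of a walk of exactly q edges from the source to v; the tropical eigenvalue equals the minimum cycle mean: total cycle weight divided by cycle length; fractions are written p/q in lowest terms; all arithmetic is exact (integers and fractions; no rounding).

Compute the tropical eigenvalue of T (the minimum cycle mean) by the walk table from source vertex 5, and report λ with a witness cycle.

q=0: [∞, ∞, ∞, ∞, 0, ∞]
q=1: [∞, 13, 17, 9, ∞, -8]
q=2: [-13, -13, 17, -7, -13, -8]
q=3: [-13, -13, 4, -15, -13, -21]
q=4: [-26, -26, -1, -20, -26, -21]
q=5: [-26, -26, -9, -28, -26, -34]
q=6: [-39, -39, -14, -33, -39, -34]
Optimal cycle mean attained by: cycle 5->6->5, total (-8) + (-5), length 2.
Answer: λ = -13/2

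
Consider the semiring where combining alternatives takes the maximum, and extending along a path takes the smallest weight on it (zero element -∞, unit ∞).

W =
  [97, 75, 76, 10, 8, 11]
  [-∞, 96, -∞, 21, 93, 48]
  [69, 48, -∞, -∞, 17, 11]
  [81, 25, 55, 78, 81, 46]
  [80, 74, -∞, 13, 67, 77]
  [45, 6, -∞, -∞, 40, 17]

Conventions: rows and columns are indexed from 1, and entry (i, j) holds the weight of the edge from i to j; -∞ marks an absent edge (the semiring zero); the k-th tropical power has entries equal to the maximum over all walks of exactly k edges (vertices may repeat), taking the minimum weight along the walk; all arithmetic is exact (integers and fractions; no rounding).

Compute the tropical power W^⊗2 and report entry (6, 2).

W^⊗2:
  [97, 75, 76, 21, 75, 48]
  [80, 96, 21, 21, 93, 77]
  [69, 69, 69, 21, 48, 48]
  [81, 75, 76, 78, 78, 77]
  [80, 75, 76, 21, 74, 67]
  [45, 45, 45, 13, 40, 40]
Key observation: the optimum is the walk 6->1->2, with weight 45 min 75 = 45.
Optimal value attained by: walk 6->1->2.
Answer: (W^⊗2)[6][2] = 45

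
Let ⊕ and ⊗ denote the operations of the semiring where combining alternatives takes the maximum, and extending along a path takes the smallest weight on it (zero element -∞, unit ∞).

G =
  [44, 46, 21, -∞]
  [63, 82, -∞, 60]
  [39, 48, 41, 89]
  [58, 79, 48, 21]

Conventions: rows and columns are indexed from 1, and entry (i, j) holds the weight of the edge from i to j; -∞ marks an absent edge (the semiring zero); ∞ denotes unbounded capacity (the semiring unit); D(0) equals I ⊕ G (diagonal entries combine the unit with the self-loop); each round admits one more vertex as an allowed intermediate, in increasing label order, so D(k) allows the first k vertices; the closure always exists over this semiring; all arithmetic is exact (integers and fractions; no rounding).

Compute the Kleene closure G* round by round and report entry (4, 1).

D(0):
  [∞, 46, 21, -∞]
  [63, ∞, -∞, 60]
  [39, 48, ∞, 89]
  [58, 79, 48, ∞]
D(1):
  [∞, 46, 21, -∞]
  [63, ∞, 21, 60]
  [39, 48, ∞, 89]
  [58, 79, 48, ∞]
D(2):
  [∞, 46, 21, 46]
  [63, ∞, 21, 60]
  [48, 48, ∞, 89]
  [63, 79, 48, ∞]
D(3):
  [∞, 46, 21, 46]
  [63, ∞, 21, 60]
  [48, 48, ∞, 89]
  [63, 79, 48, ∞]
D(4):
  [∞, 46, 46, 46]
  [63, ∞, 48, 60]
  [63, 79, ∞, 89]
  [63, 79, 48, ∞]
Answer: G*[4][1] = 63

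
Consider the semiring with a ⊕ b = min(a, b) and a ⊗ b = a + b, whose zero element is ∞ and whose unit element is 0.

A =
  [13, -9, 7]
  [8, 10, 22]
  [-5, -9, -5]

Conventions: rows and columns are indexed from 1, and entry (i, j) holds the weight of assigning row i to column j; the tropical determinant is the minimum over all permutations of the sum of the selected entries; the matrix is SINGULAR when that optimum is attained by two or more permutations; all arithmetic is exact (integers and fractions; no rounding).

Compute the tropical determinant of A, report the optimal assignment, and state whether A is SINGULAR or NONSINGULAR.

σ = (1, 2, 3): 13 + 10 + (-5) = 18
σ = (1, 3, 2): 13 + 22 + (-9) = 26
σ = (2, 1, 3): (-9) + 8 + (-5) = -6
σ = (2, 3, 1): (-9) + 22 + (-5) = 8
σ = (3, 1, 2): 7 + 8 + (-9) = 6
σ = (3, 2, 1): 7 + 10 + (-5) = 12
Optimal value attained by: σ = (2, 1, 3).
Answer: det⊕(A) = -6; verdict: NONSINGULAR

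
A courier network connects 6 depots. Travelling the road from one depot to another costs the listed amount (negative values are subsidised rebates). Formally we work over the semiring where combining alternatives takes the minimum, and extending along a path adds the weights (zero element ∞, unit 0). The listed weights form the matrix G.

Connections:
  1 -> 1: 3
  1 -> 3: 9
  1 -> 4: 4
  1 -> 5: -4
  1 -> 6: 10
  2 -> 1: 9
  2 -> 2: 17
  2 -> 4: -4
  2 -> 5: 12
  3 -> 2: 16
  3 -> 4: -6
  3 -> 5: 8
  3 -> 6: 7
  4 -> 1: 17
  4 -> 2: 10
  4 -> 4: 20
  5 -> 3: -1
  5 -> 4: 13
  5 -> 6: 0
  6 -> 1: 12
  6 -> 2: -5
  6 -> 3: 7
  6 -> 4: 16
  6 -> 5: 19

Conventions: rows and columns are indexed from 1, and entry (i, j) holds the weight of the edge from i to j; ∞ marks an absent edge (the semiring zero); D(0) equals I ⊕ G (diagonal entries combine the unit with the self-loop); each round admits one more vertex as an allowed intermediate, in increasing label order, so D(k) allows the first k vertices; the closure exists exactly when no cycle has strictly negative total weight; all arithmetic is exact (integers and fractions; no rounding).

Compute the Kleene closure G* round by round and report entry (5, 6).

D(0):
  [0, ∞, 9, 4, -4, 10]
  [9, 0, ∞, -4, 12, ∞]
  [∞, 16, 0, -6, 8, 7]
  [17, 10, ∞, 0, ∞, ∞]
  [∞, ∞, -1, 13, 0, 0]
  [12, -5, 7, 16, 19, 0]
D(1):
  [0, ∞, 9, 4, -4, 10]
  [9, 0, 18, -4, 5, 19]
  [∞, 16, 0, -6, 8, 7]
  [17, 10, 26, 0, 13, 27]
  [∞, ∞, -1, 13, 0, 0]
  [12, -5, 7, 16, 8, 0]
D(2):
  [0, ∞, 9, 4, -4, 10]
  [9, 0, 18, -4, 5, 19]
  [25, 16, 0, -6, 8, 7]
  [17, 10, 26, 0, 13, 27]
  [∞, ∞, -1, 13, 0, 0]
  [4, -5, 7, -9, 0, 0]
D(3):
  [0, 25, 9, 3, -4, 10]
  [9, 0, 18, -4, 5, 19]
  [25, 16, 0, -6, 8, 7]
  [17, 10, 26, 0, 13, 27]
  [24, 15, -1, -7, 0, 0]
  [4, -5, 7, -9, 0, 0]
D(4):
  [0, 13, 9, 3, -4, 10]
  [9, 0, 18, -4, 5, 19]
  [11, 4, 0, -6, 7, 7]
  [17, 10, 26, 0, 13, 27]
  [10, 3, -1, -7, 0, 0]
  [4, -5, 7, -9, 0, 0]
D(5):
  [0, -1, -5, -11, -4, -4]
  [9, 0, 4, -4, 5, 5]
  [11, 4, 0, -6, 7, 7]
  [17, 10, 12, 0, 13, 13]
  [10, 3, -1, -7, 0, 0]
  [4, -5, -1, -9, 0, 0]
D(6):
  [0, -9, -5, -13, -4, -4]
  [9, 0, 4, -4, 5, 5]
  [11, 2, 0, -6, 7, 7]
  [17, 8, 12, 0, 13, 13]
  [4, -5, -1, -9, 0, 0]
  [4, -5, -1, -9, 0, 0]
Answer: G*[5][6] = 0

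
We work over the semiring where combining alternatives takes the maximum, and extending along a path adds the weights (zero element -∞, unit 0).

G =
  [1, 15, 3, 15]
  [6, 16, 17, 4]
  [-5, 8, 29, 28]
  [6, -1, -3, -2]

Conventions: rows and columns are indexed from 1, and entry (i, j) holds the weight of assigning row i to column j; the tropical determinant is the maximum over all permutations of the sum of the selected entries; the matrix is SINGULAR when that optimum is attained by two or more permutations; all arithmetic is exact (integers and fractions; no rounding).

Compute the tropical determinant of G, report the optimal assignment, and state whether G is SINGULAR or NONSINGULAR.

σ = (1, 2, 3, 4): 1 + 16 + 29 + (-2) = 44
σ = (1, 2, 4, 3): 1 + 16 + 28 + (-3) = 42
σ = (1, 3, 2, 4): 1 + 17 + 8 + (-2) = 24
σ = (1, 3, 4, 2): 1 + 17 + 28 + (-1) = 45
σ = (1, 4, 2, 3): 1 + 4 + 8 + (-3) = 10
σ = (1, 4, 3, 2): 1 + 4 + 29 + (-1) = 33
σ = (2, 1, 3, 4): 15 + 6 + 29 + (-2) = 48
σ = (2, 1, 4, 3): 15 + 6 + 28 + (-3) = 46
σ = (2, 3, 1, 4): 15 + 17 + (-5) + (-2) = 25
σ = (2, 3, 4, 1): 15 + 17 + 28 + 6 = 66
σ = (2, 4, 1, 3): 15 + 4 + (-5) + (-3) = 11
σ = (2, 4, 3, 1): 15 + 4 + 29 + 6 = 54
σ = (3, 1, 2, 4): 3 + 6 + 8 + (-2) = 15
σ = (3, 1, 4, 2): 3 + 6 + 28 + (-1) = 36
σ = (3, 2, 1, 4): 3 + 16 + (-5) + (-2) = 12
σ = (3, 2, 4, 1): 3 + 16 + 28 + 6 = 53
σ = (3, 4, 1, 2): 3 + 4 + (-5) + (-1) = 1
σ = (3, 4, 2, 1): 3 + 4 + 8 + 6 = 21
σ = (4, 1, 2, 3): 15 + 6 + 8 + (-3) = 26
σ = (4, 1, 3, 2): 15 + 6 + 29 + (-1) = 49
σ = (4, 2, 1, 3): 15 + 16 + (-5) + (-3) = 23
σ = (4, 2, 3, 1): 15 + 16 + 29 + 6 = 66
σ = (4, 3, 1, 2): 15 + 17 + (-5) + (-1) = 26
σ = (4, 3, 2, 1): 15 + 17 + 8 + 6 = 46
Optimal value attained by: σ = (2, 3, 4, 1).
Answer: det⊕(G) = 66; verdict: SINGULAR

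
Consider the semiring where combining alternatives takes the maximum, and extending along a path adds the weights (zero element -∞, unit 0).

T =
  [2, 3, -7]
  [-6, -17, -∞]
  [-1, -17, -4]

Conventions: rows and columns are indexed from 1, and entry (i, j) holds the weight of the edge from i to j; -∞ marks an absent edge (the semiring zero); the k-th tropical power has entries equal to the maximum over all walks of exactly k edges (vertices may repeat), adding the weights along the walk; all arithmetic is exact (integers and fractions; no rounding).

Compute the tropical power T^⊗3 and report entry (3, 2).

T^⊗2:
  [4, 5, -5]
  [-4, -3, -13]
  [1, 2, -8]
T^⊗3:
  [6, 7, -3]
  [-2, -1, -11]
  [3, 4, -6]
Key observation: the optimum is the walk 3->1->1->2, with weight (-1) + 2 + 3 = 4.
Optimal value attained by: walk 3->1->1->2.
Answer: (T^⊗3)[3][2] = 4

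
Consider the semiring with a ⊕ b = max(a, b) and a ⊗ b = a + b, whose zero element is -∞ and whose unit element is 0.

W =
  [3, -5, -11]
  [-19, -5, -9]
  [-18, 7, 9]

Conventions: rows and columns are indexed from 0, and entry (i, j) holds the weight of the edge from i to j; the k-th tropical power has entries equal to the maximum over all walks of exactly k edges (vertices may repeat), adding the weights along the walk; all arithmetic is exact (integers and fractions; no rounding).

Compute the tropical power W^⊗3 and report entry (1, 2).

W^⊗2:
  [6, -2, -2]
  [-16, -2, 0]
  [-9, 16, 18]
W^⊗3:
  [9, 5, 7]
  [-13, 7, 9]
  [0, 25, 27]
Key observation: the optimum is the walk 1->2->2->2, with weight (-9) + 9 + 9 = 9.
Optimal value attained by: walk 1->2->2->2.
Answer: (W^⊗3)[1][2] = 9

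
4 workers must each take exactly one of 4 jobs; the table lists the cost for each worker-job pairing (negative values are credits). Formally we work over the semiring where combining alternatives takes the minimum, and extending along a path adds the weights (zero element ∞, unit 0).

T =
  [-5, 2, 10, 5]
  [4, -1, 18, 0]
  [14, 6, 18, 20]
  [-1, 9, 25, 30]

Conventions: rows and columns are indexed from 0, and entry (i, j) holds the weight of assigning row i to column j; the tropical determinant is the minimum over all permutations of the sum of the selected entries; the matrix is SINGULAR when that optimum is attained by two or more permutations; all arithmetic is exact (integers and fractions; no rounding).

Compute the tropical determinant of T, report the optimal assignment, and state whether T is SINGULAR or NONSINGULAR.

σ = (0, 1, 2, 3): (-5) + (-1) + 18 + 30 = 42
σ = (0, 1, 3, 2): (-5) + (-1) + 20 + 25 = 39
σ = (0, 2, 1, 3): (-5) + 18 + 6 + 30 = 49
σ = (0, 2, 3, 1): (-5) + 18 + 20 + 9 = 42
σ = (0, 3, 1, 2): (-5) + 0 + 6 + 25 = 26
σ = (0, 3, 2, 1): (-5) + 0 + 18 + 9 = 22
σ = (1, 0, 2, 3): 2 + 4 + 18 + 30 = 54
σ = (1, 0, 3, 2): 2 + 4 + 20 + 25 = 51
σ = (1, 2, 0, 3): 2 + 18 + 14 + 30 = 64
σ = (1, 2, 3, 0): 2 + 18 + 20 + (-1) = 39
σ = (1, 3, 0, 2): 2 + 0 + 14 + 25 = 41
σ = (1, 3, 2, 0): 2 + 0 + 18 + (-1) = 19
σ = (2, 0, 1, 3): 10 + 4 + 6 + 30 = 50
σ = (2, 0, 3, 1): 10 + 4 + 20 + 9 = 43
σ = (2, 1, 0, 3): 10 + (-1) + 14 + 30 = 53
σ = (2, 1, 3, 0): 10 + (-1) + 20 + (-1) = 28
σ = (2, 3, 0, 1): 10 + 0 + 14 + 9 = 33
σ = (2, 3, 1, 0): 10 + 0 + 6 + (-1) = 15
σ = (3, 0, 1, 2): 5 + 4 + 6 + 25 = 40
σ = (3, 0, 2, 1): 5 + 4 + 18 + 9 = 36
σ = (3, 1, 0, 2): 5 + (-1) + 14 + 25 = 43
σ = (3, 1, 2, 0): 5 + (-1) + 18 + (-1) = 21
σ = (3, 2, 0, 1): 5 + 18 + 14 + 9 = 46
σ = (3, 2, 1, 0): 5 + 18 + 6 + (-1) = 28
Optimal value attained by: σ = (2, 3, 1, 0).
Answer: det⊕(T) = 15; verdict: NONSINGULAR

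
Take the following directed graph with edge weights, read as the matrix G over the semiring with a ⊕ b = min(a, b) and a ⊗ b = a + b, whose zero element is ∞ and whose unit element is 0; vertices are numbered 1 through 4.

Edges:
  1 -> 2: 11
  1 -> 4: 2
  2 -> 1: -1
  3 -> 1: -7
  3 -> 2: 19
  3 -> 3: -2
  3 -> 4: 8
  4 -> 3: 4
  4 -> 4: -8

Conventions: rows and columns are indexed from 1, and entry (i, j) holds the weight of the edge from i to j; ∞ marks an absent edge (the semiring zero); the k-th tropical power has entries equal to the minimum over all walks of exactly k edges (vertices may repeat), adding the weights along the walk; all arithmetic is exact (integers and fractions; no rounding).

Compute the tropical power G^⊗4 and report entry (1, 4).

G^⊗2:
  [10, ∞, 6, -6]
  [∞, 10, ∞, 1]
  [-9, 4, -4, -5]
  [-3, 23, -4, -16]
G^⊗3:
  [-1, 21, -2, -14]
  [9, ∞, 5, -7]
  [-11, 2, -6, -13]
  [-11, 8, -12, -24]
G^⊗4:
  [-9, 10, -10, -22]
  [-2, 20, -3, -15]
  [-13, 0, -9, -21]
  [-19, 0, -20, -32]
Key observation: the optimum is the walk 1->4->4->4->4, with weight 2 + (-8) + (-8) + (-8) = -22.
Optimal value attained by: walk 1->4->4->4->4.
Answer: (G^⊗4)[1][4] = -22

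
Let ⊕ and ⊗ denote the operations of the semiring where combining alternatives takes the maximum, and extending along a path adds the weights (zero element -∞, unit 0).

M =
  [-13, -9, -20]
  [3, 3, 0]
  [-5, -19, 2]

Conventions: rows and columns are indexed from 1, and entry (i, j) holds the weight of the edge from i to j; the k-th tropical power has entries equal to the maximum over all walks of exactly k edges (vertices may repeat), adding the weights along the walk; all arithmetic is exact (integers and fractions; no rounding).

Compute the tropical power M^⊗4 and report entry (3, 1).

M^⊗2:
  [-6, -6, -9]
  [6, 6, 3]
  [-3, -14, 4]
M^⊗3:
  [-3, -3, -6]
  [9, 9, 6]
  [-1, -11, 6]
M^⊗4:
  [0, 0, -3]
  [12, 12, 9]
  [1, -8, 8]
Key observation: the optimum is the walk 3->3->3->3->1, with weight 2 + 2 + 2 + (-5) = 1.
Optimal value attained by: walk 3->3->3->3->1.
Answer: (M^⊗4)[3][1] = 1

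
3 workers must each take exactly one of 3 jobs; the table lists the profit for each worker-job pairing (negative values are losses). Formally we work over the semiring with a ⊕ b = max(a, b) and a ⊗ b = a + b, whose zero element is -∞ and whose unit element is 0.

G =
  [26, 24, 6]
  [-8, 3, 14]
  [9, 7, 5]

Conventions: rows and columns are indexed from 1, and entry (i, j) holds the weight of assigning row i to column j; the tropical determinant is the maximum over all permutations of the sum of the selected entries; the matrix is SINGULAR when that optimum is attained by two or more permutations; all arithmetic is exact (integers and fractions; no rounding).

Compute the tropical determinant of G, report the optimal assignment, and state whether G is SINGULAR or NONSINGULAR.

σ = (1, 2, 3): 26 + 3 + 5 = 34
σ = (1, 3, 2): 26 + 14 + 7 = 47
σ = (2, 1, 3): 24 + (-8) + 5 = 21
σ = (2, 3, 1): 24 + 14 + 9 = 47
σ = (3, 1, 2): 6 + (-8) + 7 = 5
σ = (3, 2, 1): 6 + 3 + 9 = 18
Optimal value attained by: σ = (1, 3, 2).
Answer: det⊕(G) = 47; verdict: SINGULAR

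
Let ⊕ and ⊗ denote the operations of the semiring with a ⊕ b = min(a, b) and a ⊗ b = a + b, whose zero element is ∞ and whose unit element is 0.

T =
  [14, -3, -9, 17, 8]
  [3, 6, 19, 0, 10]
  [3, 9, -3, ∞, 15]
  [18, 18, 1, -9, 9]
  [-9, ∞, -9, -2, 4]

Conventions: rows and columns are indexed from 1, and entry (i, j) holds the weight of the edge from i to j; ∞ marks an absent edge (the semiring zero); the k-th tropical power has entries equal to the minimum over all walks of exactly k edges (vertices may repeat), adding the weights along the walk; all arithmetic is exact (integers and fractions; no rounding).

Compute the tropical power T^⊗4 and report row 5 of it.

T^⊗2:
  [-6, 0, -12, -3, 6]
  [1, 0, -6, -9, 9]
  [0, 0, -6, 9, 11]
  [0, 9, -8, -18, 0]
  [-6, -12, -18, -11, -1]
T^⊗3:
  [-9, -9, -15, -12, 2]
  [-3, -2, -9, -18, 0]
  [-3, -3, -9, 0, 8]
  [-9, -3, -17, -27, -9]
  [-15, -9, -21, -20, -3]
T^⊗4:
  [-12, -12, -18, -21, -3]
  [-9, -6, -17, -27, -9]
  [-6, -6, -12, -9, 5]
  [-18, -12, -26, -36, -18]
  [-18, -18, -24, -29, -11]
Answer: row 5 of T^⊗4 = [-18, -18, -24, -29, -11]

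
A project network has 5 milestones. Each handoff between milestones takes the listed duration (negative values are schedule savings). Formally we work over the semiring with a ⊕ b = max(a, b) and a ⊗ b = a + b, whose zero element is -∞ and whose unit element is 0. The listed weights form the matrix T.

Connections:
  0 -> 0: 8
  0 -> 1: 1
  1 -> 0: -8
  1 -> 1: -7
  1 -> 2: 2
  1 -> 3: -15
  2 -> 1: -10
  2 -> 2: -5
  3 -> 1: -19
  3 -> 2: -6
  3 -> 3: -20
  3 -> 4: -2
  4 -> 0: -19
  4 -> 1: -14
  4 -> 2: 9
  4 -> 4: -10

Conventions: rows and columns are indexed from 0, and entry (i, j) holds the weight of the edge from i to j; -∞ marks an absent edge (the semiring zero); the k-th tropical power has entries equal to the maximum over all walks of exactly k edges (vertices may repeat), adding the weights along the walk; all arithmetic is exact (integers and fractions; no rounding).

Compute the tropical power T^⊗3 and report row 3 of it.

T^⊗2:
  [16, 9, 3, -14, -∞]
  [0, -7, -3, -22, -17]
  [-18, -15, -8, -25, -∞]
  [-21, -16, 7, -34, -12]
  [-11, -1, 4, -29, -20]
T^⊗3:
  [24, 17, 11, -6, -16]
  [8, 1, -5, -22, -24]
  [-10, -17, -13, -30, -27]
  [-13, -3, 2, -31, -22]
  [-3, -6, 1, -16, -30]
Answer: row 3 of T^⊗3 = [-13, -3, 2, -31, -22]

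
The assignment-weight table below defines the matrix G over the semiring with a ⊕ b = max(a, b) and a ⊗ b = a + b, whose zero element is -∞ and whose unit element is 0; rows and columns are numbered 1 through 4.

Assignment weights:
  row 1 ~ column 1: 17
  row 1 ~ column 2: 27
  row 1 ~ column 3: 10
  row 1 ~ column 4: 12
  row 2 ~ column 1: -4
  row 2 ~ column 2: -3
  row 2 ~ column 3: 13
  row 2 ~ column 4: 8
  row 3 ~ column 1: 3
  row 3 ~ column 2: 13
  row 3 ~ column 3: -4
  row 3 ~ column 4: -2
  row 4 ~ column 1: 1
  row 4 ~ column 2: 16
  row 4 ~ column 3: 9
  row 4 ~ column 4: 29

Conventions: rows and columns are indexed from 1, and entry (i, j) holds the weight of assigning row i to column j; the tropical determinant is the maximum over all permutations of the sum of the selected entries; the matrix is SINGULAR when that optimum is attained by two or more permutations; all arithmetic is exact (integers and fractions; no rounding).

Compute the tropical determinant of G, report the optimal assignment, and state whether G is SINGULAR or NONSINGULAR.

σ = (1, 2, 3, 4): 17 + (-3) + (-4) + 29 = 39
σ = (1, 2, 4, 3): 17 + (-3) + (-2) + 9 = 21
σ = (1, 3, 2, 4): 17 + 13 + 13 + 29 = 72
σ = (1, 3, 4, 2): 17 + 13 + (-2) + 16 = 44
σ = (1, 4, 2, 3): 17 + 8 + 13 + 9 = 47
σ = (1, 4, 3, 2): 17 + 8 + (-4) + 16 = 37
σ = (2, 1, 3, 4): 27 + (-4) + (-4) + 29 = 48
σ = (2, 1, 4, 3): 27 + (-4) + (-2) + 9 = 30
σ = (2, 3, 1, 4): 27 + 13 + 3 + 29 = 72
σ = (2, 3, 4, 1): 27 + 13 + (-2) + 1 = 39
σ = (2, 4, 1, 3): 27 + 8 + 3 + 9 = 47
σ = (2, 4, 3, 1): 27 + 8 + (-4) + 1 = 32
σ = (3, 1, 2, 4): 10 + (-4) + 13 + 29 = 48
σ = (3, 1, 4, 2): 10 + (-4) + (-2) + 16 = 20
σ = (3, 2, 1, 4): 10 + (-3) + 3 + 29 = 39
σ = (3, 2, 4, 1): 10 + (-3) + (-2) + 1 = 6
σ = (3, 4, 1, 2): 10 + 8 + 3 + 16 = 37
σ = (3, 4, 2, 1): 10 + 8 + 13 + 1 = 32
σ = (4, 1, 2, 3): 12 + (-4) + 13 + 9 = 30
σ = (4, 1, 3, 2): 12 + (-4) + (-4) + 16 = 20
σ = (4, 2, 1, 3): 12 + (-3) + 3 + 9 = 21
σ = (4, 2, 3, 1): 12 + (-3) + (-4) + 1 = 6
σ = (4, 3, 1, 2): 12 + 13 + 3 + 16 = 44
σ = (4, 3, 2, 1): 12 + 13 + 13 + 1 = 39
Optimal value attained by: σ = (1, 3, 2, 4).
Answer: det⊕(G) = 72; verdict: SINGULAR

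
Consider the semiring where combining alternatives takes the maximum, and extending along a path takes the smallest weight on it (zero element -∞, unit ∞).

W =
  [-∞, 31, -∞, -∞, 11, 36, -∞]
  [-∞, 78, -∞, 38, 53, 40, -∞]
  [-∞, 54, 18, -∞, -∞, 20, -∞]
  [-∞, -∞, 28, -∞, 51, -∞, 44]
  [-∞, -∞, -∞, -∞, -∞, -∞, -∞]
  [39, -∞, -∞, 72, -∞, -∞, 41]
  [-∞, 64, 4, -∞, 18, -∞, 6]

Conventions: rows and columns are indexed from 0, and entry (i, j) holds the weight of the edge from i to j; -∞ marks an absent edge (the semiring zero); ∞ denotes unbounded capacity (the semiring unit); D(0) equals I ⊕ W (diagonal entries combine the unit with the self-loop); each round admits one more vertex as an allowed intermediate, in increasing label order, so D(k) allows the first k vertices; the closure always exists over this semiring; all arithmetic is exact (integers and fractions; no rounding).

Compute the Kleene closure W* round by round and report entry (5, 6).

D(0):
  [∞, 31, -∞, -∞, 11, 36, -∞]
  [-∞, ∞, -∞, 38, 53, 40, -∞]
  [-∞, 54, ∞, -∞, -∞, 20, -∞]
  [-∞, -∞, 28, ∞, 51, -∞, 44]
  [-∞, -∞, -∞, -∞, ∞, -∞, -∞]
  [39, -∞, -∞, 72, -∞, ∞, 41]
  [-∞, 64, 4, -∞, 18, -∞, ∞]
D(1):
  [∞, 31, -∞, -∞, 11, 36, -∞]
  [-∞, ∞, -∞, 38, 53, 40, -∞]
  [-∞, 54, ∞, -∞, -∞, 20, -∞]
  [-∞, -∞, 28, ∞, 51, -∞, 44]
  [-∞, -∞, -∞, -∞, ∞, -∞, -∞]
  [39, 31, -∞, 72, 11, ∞, 41]
  [-∞, 64, 4, -∞, 18, -∞, ∞]
D(2):
  [∞, 31, -∞, 31, 31, 36, -∞]
  [-∞, ∞, -∞, 38, 53, 40, -∞]
  [-∞, 54, ∞, 38, 53, 40, -∞]
  [-∞, -∞, 28, ∞, 51, -∞, 44]
  [-∞, -∞, -∞, -∞, ∞, -∞, -∞]
  [39, 31, -∞, 72, 31, ∞, 41]
  [-∞, 64, 4, 38, 53, 40, ∞]
D(3):
  [∞, 31, -∞, 31, 31, 36, -∞]
  [-∞, ∞, -∞, 38, 53, 40, -∞]
  [-∞, 54, ∞, 38, 53, 40, -∞]
  [-∞, 28, 28, ∞, 51, 28, 44]
  [-∞, -∞, -∞, -∞, ∞, -∞, -∞]
  [39, 31, -∞, 72, 31, ∞, 41]
  [-∞, 64, 4, 38, 53, 40, ∞]
D(4):
  [∞, 31, 28, 31, 31, 36, 31]
  [-∞, ∞, 28, 38, 53, 40, 38]
  [-∞, 54, ∞, 38, 53, 40, 38]
  [-∞, 28, 28, ∞, 51, 28, 44]
  [-∞, -∞, -∞, -∞, ∞, -∞, -∞]
  [39, 31, 28, 72, 51, ∞, 44]
  [-∞, 64, 28, 38, 53, 40, ∞]
D(5):
  [∞, 31, 28, 31, 31, 36, 31]
  [-∞, ∞, 28, 38, 53, 40, 38]
  [-∞, 54, ∞, 38, 53, 40, 38]
  [-∞, 28, 28, ∞, 51, 28, 44]
  [-∞, -∞, -∞, -∞, ∞, -∞, -∞]
  [39, 31, 28, 72, 51, ∞, 44]
  [-∞, 64, 28, 38, 53, 40, ∞]
D(6):
  [∞, 31, 28, 36, 36, 36, 36]
  [39, ∞, 28, 40, 53, 40, 40]
  [39, 54, ∞, 40, 53, 40, 40]
  [28, 28, 28, ∞, 51, 28, 44]
  [-∞, -∞, -∞, -∞, ∞, -∞, -∞]
  [39, 31, 28, 72, 51, ∞, 44]
  [39, 64, 28, 40, 53, 40, ∞]
D(7):
  [∞, 36, 28, 36, 36, 36, 36]
  [39, ∞, 28, 40, 53, 40, 40]
  [39, 54, ∞, 40, 53, 40, 40]
  [39, 44, 28, ∞, 51, 40, 44]
  [-∞, -∞, -∞, -∞, ∞, -∞, -∞]
  [39, 44, 28, 72, 51, ∞, 44]
  [39, 64, 28, 40, 53, 40, ∞]
Answer: W*[5][6] = 44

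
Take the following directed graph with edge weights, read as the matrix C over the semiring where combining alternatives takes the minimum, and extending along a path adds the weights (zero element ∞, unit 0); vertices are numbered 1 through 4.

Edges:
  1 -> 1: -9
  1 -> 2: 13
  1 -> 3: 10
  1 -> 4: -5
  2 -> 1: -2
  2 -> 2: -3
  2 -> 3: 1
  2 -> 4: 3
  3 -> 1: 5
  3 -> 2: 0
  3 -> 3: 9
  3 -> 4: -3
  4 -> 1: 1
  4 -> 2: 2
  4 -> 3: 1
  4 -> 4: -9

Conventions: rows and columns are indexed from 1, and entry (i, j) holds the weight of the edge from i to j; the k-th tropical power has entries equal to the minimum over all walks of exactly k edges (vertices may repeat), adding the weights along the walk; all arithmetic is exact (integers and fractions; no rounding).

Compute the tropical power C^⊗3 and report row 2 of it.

C^⊗2:
  [-18, -3, -4, -14]
  [-11, -6, -2, -7]
  [-4, -3, -2, -12]
  [-8, -7, -8, -18]
C^⊗3:
  [-27, -12, -13, -23]
  [-20, -9, -6, -16]
  [-13, -10, -11, -21]
  [-17, -16, -17, -27]
Answer: row 2 of C^⊗3 = [-20, -9, -6, -16]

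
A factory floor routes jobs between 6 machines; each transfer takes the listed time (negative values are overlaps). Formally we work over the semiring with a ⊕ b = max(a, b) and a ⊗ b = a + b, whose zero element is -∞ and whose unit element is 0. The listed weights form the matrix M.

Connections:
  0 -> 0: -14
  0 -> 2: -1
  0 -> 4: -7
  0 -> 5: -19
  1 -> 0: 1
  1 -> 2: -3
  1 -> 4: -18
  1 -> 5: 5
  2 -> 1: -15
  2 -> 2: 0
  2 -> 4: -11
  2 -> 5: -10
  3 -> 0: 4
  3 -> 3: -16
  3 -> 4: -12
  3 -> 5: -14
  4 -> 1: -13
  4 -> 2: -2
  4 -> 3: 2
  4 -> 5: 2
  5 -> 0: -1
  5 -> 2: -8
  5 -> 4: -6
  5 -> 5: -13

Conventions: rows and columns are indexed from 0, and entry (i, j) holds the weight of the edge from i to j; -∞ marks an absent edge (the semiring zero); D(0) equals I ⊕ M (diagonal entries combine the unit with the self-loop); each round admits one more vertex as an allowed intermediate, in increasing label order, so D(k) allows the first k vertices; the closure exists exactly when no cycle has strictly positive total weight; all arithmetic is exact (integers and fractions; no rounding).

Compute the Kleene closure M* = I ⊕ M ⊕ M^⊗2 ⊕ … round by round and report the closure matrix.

D(0):
  [0, -∞, -1, -∞, -7, -19]
  [1, 0, -3, -∞, -18, 5]
  [-∞, -15, 0, -∞, -11, -10]
  [4, -∞, -∞, 0, -12, -14]
  [-∞, -13, -2, 2, 0, 2]
  [-1, -∞, -8, -∞, -6, 0]
D(1):
  [0, -∞, -1, -∞, -7, -19]
  [1, 0, 0, -∞, -6, 5]
  [-∞, -15, 0, -∞, -11, -10]
  [4, -∞, 3, 0, -3, -14]
  [-∞, -13, -2, 2, 0, 2]
  [-1, -∞, -2, -∞, -6, 0]
D(2):
  [0, -∞, -1, -∞, -7, -19]
  [1, 0, 0, -∞, -6, 5]
  [-14, -15, 0, -∞, -11, -10]
  [4, -∞, 3, 0, -3, -14]
  [-12, -13, -2, 2, 0, 2]
  [-1, -∞, -2, -∞, -6, 0]
D(3):
  [0, -16, -1, -∞, -7, -11]
  [1, 0, 0, -∞, -6, 5]
  [-14, -15, 0, -∞, -11, -10]
  [4, -12, 3, 0, -3, -7]
  [-12, -13, -2, 2, 0, 2]
  [-1, -17, -2, -∞, -6, 0]
D(4):
  [0, -16, -1, -∞, -7, -11]
  [1, 0, 0, -∞, -6, 5]
  [-14, -15, 0, -∞, -11, -10]
  [4, -12, 3, 0, -3, -7]
  [6, -10, 5, 2, 0, 2]
  [-1, -17, -2, -∞, -6, 0]
D(5):
  [0, -16, -1, -5, -7, -5]
  [1, 0, 0, -4, -6, 5]
  [-5, -15, 0, -9, -11, -9]
  [4, -12, 3, 0, -3, -1]
  [6, -10, 5, 2, 0, 2]
  [0, -16, -1, -4, -6, 0]
D(6):
  [0, -16, -1, -5, -7, -5]
  [5, 0, 4, 1, -1, 5]
  [-5, -15, 0, -9, -11, -9]
  [4, -12, 3, 0, -3, -1]
  [6, -10, 5, 2, 0, 2]
  [0, -16, -1, -4, -6, 0]
Answer: M* = [[0, -16, -1, -5, -7, -5], [5, 0, 4, 1, -1, 5], [-5, -15, 0, -9, -11, -9], [4, -12, 3, 0, -3, -1], [6, -10, 5, 2, 0, 2], [0, -16, -1, -4, -6, 0]]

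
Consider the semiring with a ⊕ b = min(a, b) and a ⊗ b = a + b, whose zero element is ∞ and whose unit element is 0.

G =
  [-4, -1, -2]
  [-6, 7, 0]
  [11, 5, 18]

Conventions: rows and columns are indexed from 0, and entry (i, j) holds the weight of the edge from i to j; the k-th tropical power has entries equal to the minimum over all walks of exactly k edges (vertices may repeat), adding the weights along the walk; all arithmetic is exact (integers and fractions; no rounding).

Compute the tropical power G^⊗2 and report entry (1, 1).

G^⊗2:
  [-8, -5, -6]
  [-10, -7, -8]
  [-1, 10, 5]
Key observation: the optimum is the walk 1->0->1, with weight (-6) + (-1) = -7.
Optimal value attained by: walk 1->0->1.
Answer: (G^⊗2)[1][1] = -7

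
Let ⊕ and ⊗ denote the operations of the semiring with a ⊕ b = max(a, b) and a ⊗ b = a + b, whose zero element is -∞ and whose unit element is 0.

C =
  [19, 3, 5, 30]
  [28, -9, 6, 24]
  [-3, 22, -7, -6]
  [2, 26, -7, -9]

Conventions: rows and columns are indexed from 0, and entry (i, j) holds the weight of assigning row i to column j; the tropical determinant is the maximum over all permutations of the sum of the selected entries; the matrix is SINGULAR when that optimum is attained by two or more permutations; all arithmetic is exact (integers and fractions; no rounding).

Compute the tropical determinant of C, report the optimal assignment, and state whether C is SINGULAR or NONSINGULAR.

σ = (0, 1, 2, 3): 19 + (-9) + (-7) + (-9) = -6
σ = (0, 1, 3, 2): 19 + (-9) + (-6) + (-7) = -3
σ = (0, 2, 1, 3): 19 + 6 + 22 + (-9) = 38
σ = (0, 2, 3, 1): 19 + 6 + (-6) + 26 = 45
σ = (0, 3, 1, 2): 19 + 24 + 22 + (-7) = 58
σ = (0, 3, 2, 1): 19 + 24 + (-7) + 26 = 62
σ = (1, 0, 2, 3): 3 + 28 + (-7) + (-9) = 15
σ = (1, 0, 3, 2): 3 + 28 + (-6) + (-7) = 18
σ = (1, 2, 0, 3): 3 + 6 + (-3) + (-9) = -3
σ = (1, 2, 3, 0): 3 + 6 + (-6) + 2 = 5
σ = (1, 3, 0, 2): 3 + 24 + (-3) + (-7) = 17
σ = (1, 3, 2, 0): 3 + 24 + (-7) + 2 = 22
σ = (2, 0, 1, 3): 5 + 28 + 22 + (-9) = 46
σ = (2, 0, 3, 1): 5 + 28 + (-6) + 26 = 53
σ = (2, 1, 0, 3): 5 + (-9) + (-3) + (-9) = -16
σ = (2, 1, 3, 0): 5 + (-9) + (-6) + 2 = -8
σ = (2, 3, 0, 1): 5 + 24 + (-3) + 26 = 52
σ = (2, 3, 1, 0): 5 + 24 + 22 + 2 = 53
σ = (3, 0, 1, 2): 30 + 28 + 22 + (-7) = 73
σ = (3, 0, 2, 1): 30 + 28 + (-7) + 26 = 77
σ = (3, 1, 0, 2): 30 + (-9) + (-3) + (-7) = 11
σ = (3, 1, 2, 0): 30 + (-9) + (-7) + 2 = 16
σ = (3, 2, 0, 1): 30 + 6 + (-3) + 26 = 59
σ = (3, 2, 1, 0): 30 + 6 + 22 + 2 = 60
Optimal value attained by: σ = (3, 0, 2, 1).
Answer: det⊕(C) = 77; verdict: NONSINGULAR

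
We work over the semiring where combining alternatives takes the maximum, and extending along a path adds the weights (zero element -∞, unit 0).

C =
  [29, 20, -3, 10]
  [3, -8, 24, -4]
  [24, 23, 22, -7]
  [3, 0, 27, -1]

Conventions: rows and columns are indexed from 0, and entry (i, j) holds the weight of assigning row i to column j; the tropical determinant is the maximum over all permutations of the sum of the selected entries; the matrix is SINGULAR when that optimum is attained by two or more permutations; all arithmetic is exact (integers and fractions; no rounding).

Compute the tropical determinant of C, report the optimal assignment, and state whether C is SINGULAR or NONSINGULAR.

σ = (0, 1, 2, 3): 29 + (-8) + 22 + (-1) = 42
σ = (0, 1, 3, 2): 29 + (-8) + (-7) + 27 = 41
σ = (0, 2, 1, 3): 29 + 24 + 23 + (-1) = 75
σ = (0, 2, 3, 1): 29 + 24 + (-7) + 0 = 46
σ = (0, 3, 1, 2): 29 + (-4) + 23 + 27 = 75
σ = (0, 3, 2, 1): 29 + (-4) + 22 + 0 = 47
σ = (1, 0, 2, 3): 20 + 3 + 22 + (-1) = 44
σ = (1, 0, 3, 2): 20 + 3 + (-7) + 27 = 43
σ = (1, 2, 0, 3): 20 + 24 + 24 + (-1) = 67
σ = (1, 2, 3, 0): 20 + 24 + (-7) + 3 = 40
σ = (1, 3, 0, 2): 20 + (-4) + 24 + 27 = 67
σ = (1, 3, 2, 0): 20 + (-4) + 22 + 3 = 41
σ = (2, 0, 1, 3): (-3) + 3 + 23 + (-1) = 22
σ = (2, 0, 3, 1): (-3) + 3 + (-7) + 0 = -7
σ = (2, 1, 0, 3): (-3) + (-8) + 24 + (-1) = 12
σ = (2, 1, 3, 0): (-3) + (-8) + (-7) + 3 = -15
σ = (2, 3, 0, 1): (-3) + (-4) + 24 + 0 = 17
σ = (2, 3, 1, 0): (-3) + (-4) + 23 + 3 = 19
σ = (3, 0, 1, 2): 10 + 3 + 23 + 27 = 63
σ = (3, 0, 2, 1): 10 + 3 + 22 + 0 = 35
σ = (3, 1, 0, 2): 10 + (-8) + 24 + 27 = 53
σ = (3, 1, 2, 0): 10 + (-8) + 22 + 3 = 27
σ = (3, 2, 0, 1): 10 + 24 + 24 + 0 = 58
σ = (3, 2, 1, 0): 10 + 24 + 23 + 3 = 60
Optimal value attained by: σ = (0, 2, 1, 3).
Answer: det⊕(C) = 75; verdict: SINGULAR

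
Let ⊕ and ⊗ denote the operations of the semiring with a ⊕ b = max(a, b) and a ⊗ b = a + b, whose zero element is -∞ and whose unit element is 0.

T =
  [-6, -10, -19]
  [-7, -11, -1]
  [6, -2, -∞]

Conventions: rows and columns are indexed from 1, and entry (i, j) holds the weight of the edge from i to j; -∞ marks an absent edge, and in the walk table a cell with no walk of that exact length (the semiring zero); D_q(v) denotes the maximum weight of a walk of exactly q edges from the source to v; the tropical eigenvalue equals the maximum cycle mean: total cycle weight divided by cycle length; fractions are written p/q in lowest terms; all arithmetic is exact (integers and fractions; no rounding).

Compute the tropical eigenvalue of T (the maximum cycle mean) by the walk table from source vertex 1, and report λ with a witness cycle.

q=0: [0, -∞, -∞]
q=1: [-6, -10, -19]
q=2: [-12, -16, -11]
q=3: [-5, -13, -17]
Optimal cycle mean attained by: cycle 2->3->2, total (-1) + (-2), length 2.
Answer: λ = -3/2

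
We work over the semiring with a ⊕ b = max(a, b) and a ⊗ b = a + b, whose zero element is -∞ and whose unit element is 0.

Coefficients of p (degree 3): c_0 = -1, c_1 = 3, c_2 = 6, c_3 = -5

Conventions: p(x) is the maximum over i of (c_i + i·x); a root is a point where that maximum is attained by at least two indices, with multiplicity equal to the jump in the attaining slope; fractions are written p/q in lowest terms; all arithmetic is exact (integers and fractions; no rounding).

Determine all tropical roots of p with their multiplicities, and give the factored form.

hull edge (i=0, c=-1) to (i=1, c=3): slope 4, span 1
hull edge (i=1, c=3) to (i=2, c=6): slope 3, span 1
hull edge (i=2, c=6) to (i=3, c=-5): slope -11, span 1
Factored form: p(x) = -5 ⊗ (x ⊕ (-4)) ⊗ (x ⊕ (-3)) ⊗ (x ⊕ 11)
Answer: roots = -4 (mult 1), -3 (mult 1), 11 (mult 1)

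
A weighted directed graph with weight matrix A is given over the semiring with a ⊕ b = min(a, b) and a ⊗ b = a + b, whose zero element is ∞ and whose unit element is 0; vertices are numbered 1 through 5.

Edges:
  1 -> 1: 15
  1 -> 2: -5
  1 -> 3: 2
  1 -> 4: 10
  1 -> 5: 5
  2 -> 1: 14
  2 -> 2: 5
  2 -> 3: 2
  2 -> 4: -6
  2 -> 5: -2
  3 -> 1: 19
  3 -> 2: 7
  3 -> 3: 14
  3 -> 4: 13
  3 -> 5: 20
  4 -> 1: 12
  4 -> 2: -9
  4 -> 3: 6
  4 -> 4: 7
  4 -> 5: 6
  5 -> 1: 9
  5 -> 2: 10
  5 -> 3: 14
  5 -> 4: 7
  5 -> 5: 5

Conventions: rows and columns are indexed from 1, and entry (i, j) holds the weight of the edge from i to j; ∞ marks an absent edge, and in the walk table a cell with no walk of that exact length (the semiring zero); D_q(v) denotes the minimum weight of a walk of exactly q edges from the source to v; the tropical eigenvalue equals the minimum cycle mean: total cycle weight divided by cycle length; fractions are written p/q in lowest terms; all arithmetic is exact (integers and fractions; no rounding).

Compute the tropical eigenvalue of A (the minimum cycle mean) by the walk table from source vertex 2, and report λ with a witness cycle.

q=0: [∞, 0, ∞, ∞, ∞]
q=1: [14, 5, 2, -6, -2]
q=2: [6, -15, 0, -1, 0]
q=3: [-1, -10, -13, -21, -17]
q=4: [-9, -30, -15, -16, -15]
q=5: [-16, -25, -28, -36, -32]
Optimal cycle mean attained by: cycle 2->4->2, total (-6) + (-9), length 2.
Answer: λ = -15/2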